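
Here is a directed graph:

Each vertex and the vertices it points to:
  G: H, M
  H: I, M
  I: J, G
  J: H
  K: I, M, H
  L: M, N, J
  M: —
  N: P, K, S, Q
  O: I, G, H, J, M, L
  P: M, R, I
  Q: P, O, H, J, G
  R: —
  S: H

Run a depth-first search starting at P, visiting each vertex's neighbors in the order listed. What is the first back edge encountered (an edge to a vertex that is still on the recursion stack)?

H→I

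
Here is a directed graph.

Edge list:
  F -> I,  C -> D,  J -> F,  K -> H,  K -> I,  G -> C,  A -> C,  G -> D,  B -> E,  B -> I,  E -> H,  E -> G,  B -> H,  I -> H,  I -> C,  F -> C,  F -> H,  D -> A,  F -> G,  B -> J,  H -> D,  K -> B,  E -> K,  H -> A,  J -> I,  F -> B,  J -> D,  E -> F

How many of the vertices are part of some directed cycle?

8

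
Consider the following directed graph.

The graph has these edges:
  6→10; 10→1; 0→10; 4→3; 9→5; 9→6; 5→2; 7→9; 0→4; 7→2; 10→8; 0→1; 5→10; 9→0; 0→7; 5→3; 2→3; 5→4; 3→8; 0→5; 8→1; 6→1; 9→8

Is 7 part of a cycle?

Yes

7 is on a cycle iff 7 can reach itself via ≥1 edge.
7 → 9 → 0 → 7 — yes.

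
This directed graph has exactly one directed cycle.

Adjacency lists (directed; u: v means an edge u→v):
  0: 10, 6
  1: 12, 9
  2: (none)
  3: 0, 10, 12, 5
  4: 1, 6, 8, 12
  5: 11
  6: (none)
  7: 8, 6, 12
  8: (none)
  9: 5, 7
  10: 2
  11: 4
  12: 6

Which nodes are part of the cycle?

1, 4, 5, 9, 11

DFS with gray/black marking from 5:
5 gray
  11 gray
    4 gray
      1 gray
        12 gray
          6 gray
          6 black
        12 black
        9 gray
          9→5: 5 is gray → back edge
Back edge closes the cycle 5 → 11 → 4 → 1 → 9 → 5; its vertices are {1, 4, 5, 9, 11}.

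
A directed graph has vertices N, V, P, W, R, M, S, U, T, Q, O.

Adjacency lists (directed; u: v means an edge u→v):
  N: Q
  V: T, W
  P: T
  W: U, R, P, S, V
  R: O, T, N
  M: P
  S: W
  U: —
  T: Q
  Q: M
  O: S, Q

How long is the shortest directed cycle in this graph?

2

For each vertex v, BFS finds the shortest path from v back to v.
The shortest such closed walk is V → W → V, length 2.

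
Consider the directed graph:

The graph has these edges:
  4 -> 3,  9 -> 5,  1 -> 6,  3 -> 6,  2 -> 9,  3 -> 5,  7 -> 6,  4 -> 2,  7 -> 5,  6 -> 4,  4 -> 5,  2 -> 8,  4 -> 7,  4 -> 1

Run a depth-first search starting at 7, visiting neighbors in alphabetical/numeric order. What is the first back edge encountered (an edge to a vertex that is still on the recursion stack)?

1→6

DFS from 7 (visiting neighbors in alphabetical/numeric order); mark gray on enter, black on exit:
7 gray
  5 gray
  5 black
  6 gray
    4 gray
      1 gray
        1→6: 6 is gray → back edge
First back edge: 1 → 6.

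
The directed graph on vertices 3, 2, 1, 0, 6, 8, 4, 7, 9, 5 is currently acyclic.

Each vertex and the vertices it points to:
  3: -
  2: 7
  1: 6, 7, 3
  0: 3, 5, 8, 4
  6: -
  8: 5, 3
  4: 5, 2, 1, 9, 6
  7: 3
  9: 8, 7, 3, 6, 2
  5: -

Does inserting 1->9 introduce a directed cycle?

No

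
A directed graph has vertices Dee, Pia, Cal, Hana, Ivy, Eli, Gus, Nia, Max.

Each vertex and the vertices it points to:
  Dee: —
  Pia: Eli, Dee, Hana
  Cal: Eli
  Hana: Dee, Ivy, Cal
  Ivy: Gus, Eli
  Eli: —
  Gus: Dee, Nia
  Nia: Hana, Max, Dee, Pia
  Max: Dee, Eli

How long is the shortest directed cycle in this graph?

4

For each vertex v, BFS finds the shortest path from v back to v.
The shortest such closed walk is Nia → Hana → Ivy → Gus → Nia, length 4.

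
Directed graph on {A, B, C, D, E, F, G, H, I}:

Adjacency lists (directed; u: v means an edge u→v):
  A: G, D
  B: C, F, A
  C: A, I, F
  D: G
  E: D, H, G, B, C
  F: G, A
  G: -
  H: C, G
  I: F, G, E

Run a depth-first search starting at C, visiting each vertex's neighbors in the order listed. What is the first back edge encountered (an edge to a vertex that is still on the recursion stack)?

H→C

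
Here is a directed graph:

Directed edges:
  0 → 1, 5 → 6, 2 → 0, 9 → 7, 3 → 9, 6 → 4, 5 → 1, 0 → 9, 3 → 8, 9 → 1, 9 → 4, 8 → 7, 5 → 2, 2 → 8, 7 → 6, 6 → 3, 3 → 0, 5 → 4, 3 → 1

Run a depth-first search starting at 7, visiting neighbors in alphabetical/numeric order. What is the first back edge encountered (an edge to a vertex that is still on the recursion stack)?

DFS from 7 (visiting neighbors in alphabetical/numeric order); mark gray on enter, black on exit:
7 gray
  6 gray
    3 gray
      0 gray
        1 gray
        1 black
        9 gray
          9→1: 1 black — skip
          4 gray
          4 black
          9→7: 7 is gray → back edge
First back edge: 9 → 7.

9→7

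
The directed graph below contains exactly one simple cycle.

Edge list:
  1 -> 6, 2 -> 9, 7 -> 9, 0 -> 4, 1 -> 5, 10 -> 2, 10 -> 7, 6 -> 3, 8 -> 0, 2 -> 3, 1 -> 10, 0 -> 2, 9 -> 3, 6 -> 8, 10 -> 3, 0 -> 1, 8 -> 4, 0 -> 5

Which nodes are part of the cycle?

0, 1, 6, 8

DFS with gray/black marking from 0:
0 gray
  5 gray
  5 black
  4 gray
  4 black
  1 gray
    6 gray
      8 gray
        8→0: 0 is gray → back edge
Back edge closes the cycle 0 → 1 → 6 → 8 → 0; its vertices are {0, 1, 6, 8}.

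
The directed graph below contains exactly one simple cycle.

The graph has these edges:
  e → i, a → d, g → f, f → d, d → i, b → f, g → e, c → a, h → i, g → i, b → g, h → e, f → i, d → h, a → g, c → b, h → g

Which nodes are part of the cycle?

DFS with gray/black marking from d:
d gray
  i gray
  i black
  h gray
    h→i: i black — skip
    g gray
      e gray
        e→i: i black — skip
      e black
      g→i: i black — skip
      f gray
        f→i: i black — skip
        f→d: d is gray → back edge
Back edge closes the cycle d → h → g → f → d; its vertices are {d, f, g, h}.

d, f, g, h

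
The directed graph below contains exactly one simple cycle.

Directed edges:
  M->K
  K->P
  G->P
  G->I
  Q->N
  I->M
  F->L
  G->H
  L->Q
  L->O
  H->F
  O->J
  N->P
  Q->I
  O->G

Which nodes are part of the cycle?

F, G, H, L, O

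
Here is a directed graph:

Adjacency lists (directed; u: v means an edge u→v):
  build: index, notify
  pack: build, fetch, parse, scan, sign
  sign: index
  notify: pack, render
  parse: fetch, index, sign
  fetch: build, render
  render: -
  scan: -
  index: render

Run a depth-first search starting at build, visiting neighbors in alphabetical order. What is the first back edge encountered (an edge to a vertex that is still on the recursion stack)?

pack→build

DFS from build (visiting neighbors in alphabetical order); mark gray on enter, black on exit:
build gray
  index gray
    render gray
    render black
  index black
  notify gray
    pack gray
      pack→build: build is gray → back edge
First back edge: pack → build.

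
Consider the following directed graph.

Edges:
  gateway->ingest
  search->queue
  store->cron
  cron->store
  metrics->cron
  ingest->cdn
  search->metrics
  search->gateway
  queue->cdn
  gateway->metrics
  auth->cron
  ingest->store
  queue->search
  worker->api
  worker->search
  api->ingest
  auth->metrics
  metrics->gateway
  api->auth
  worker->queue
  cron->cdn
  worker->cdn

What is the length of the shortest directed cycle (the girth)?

For each vertex v, BFS finds the shortest path from v back to v.
The shortest such closed walk is search → queue → search, length 2.

2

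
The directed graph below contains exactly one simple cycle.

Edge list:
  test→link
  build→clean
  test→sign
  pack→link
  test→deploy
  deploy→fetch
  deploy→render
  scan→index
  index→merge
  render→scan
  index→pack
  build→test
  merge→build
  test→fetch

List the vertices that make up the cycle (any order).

scan, test, build, index, merge, deploy, render

DFS with gray/black marking from scan:
scan gray
  index gray
    pack gray
      link gray
      link black
    pack black
    merge gray
      build gray
        clean gray
        clean black
        test gray
          test→link: link black — skip
          deploy gray
            fetch gray
            fetch black
            render gray
              render→scan: scan is gray → back edge
Back edge closes the cycle scan → index → merge → build → test → deploy → render → scan; its vertices are {scan, test, build, index, merge, deploy, render}.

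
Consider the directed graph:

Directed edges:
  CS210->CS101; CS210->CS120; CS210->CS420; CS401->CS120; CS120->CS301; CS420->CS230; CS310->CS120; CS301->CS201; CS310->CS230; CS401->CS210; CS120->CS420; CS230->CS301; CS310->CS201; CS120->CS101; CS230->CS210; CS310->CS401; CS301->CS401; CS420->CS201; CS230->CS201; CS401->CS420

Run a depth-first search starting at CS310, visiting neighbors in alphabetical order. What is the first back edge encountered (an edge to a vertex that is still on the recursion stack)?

CS401->CS120

DFS from CS310 (visiting neighbors in alphabetical order); mark gray on enter, black on exit:
CS310 gray
  CS120 gray
    CS101 gray
    CS101 black
    CS301 gray
      CS201 gray
      CS201 black
      CS401 gray
        CS401→CS120: CS120 is gray → back edge
First back edge: CS401 → CS120.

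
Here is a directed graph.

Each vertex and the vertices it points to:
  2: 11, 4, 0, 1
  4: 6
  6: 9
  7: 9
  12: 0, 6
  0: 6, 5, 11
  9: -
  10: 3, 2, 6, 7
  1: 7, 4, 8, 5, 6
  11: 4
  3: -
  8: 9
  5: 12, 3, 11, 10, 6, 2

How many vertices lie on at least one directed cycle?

6

A vertex is on a directed cycle iff it belongs to a strongly connected component of size ≥ 2 (or has a self-loop).
The vertices on cycles are {0, 1, 2, 5, 10, 12} — 6 in total.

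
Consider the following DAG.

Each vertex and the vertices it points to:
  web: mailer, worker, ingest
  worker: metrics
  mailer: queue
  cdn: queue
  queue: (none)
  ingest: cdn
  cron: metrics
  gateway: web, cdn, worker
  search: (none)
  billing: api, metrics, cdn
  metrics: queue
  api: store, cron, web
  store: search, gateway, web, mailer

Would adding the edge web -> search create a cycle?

No

Adding web→search creates a cycle iff search can already reach web.
Explore from search: no path reaches web. The graph stays acyclic.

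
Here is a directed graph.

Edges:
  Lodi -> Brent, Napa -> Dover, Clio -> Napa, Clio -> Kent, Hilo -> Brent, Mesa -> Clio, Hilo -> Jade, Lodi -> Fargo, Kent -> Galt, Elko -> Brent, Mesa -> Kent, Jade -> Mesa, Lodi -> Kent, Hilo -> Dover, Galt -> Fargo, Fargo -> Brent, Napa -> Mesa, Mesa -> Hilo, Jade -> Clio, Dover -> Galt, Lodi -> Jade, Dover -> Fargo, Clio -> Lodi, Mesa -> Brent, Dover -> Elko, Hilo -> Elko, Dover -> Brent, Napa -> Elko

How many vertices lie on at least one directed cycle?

A vertex is on a directed cycle iff it belongs to a strongly connected component of size ≥ 2 (or has a self-loop).
The vertices on cycles are {Clio, Hilo, Jade, Lodi, Mesa, Napa} — 6 in total.

6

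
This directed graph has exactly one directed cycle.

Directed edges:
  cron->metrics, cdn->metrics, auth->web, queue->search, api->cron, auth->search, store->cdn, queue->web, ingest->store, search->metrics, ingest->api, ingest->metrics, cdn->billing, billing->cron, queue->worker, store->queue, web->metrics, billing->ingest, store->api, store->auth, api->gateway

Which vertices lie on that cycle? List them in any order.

cdn, store, ingest, billing

DFS with gray/black marking from store:
store gray
  auth gray
    search gray
      metrics gray
      metrics black
    search black
    web gray
      web→metrics: metrics black — skip
    web black
  auth black
  api gray
    cron gray
      cron→metrics: metrics black — skip
    cron black
    gateway gray
    gateway black
  api black
  cdn gray
    cdn→metrics: metrics black — skip
    billing gray
      ingest gray
        ingest→metrics: metrics black — skip
        ingest→api: api black — skip
        ingest→store: store is gray → back edge
Back edge closes the cycle store → cdn → billing → ingest → store; its vertices are {cdn, store, ingest, billing}.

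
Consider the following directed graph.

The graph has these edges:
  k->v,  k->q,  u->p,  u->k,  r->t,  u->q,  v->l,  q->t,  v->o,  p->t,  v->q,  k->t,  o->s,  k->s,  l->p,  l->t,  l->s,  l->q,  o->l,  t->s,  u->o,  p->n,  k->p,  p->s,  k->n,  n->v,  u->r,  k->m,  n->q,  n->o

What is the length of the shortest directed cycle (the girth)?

For each vertex v, BFS finds the shortest path from v back to v.
The shortest such closed walk is n → v → l → p → n, length 4.

4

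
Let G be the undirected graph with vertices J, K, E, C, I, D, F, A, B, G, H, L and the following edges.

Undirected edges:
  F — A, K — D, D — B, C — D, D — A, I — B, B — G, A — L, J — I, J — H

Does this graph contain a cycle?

No

DFS, tracking each vertex's parent; an edge to a visited non-parent vertex closes a cycle.
Start from D:
visit D (parent –)
  visit K (parent D)
    K–D: parent, skip
  visit C (parent D)
    C–D: parent, skip
  visit B (parent D)
    visit I (parent B)
      visit J (parent I)
        visit H (parent J)
          H–J: parent, skip
        J–I: parent, skip
      I–B: parent, skip
    visit G (parent B)
      G–B: parent, skip
    B–D: parent, skip
  visit A (parent D)
    A–D: parent, skip
    visit F (parent A)
      F–A: parent, skip
    visit L (parent A)
      L–A: parent, skip
visit E (parent –)
No non-parent visited neighbor found — the graph is a forest.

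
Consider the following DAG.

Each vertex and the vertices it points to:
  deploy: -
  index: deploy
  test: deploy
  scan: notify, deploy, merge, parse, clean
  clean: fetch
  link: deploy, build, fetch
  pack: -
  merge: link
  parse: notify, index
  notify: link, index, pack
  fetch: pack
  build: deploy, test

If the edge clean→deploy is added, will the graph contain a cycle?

No

Adding clean→deploy creates a cycle iff deploy can already reach clean.
Explore from deploy: no path reaches clean. The graph stays acyclic.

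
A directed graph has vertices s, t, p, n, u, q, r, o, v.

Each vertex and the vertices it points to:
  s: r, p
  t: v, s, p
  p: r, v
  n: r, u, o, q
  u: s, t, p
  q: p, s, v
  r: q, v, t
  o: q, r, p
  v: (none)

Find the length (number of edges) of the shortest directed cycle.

3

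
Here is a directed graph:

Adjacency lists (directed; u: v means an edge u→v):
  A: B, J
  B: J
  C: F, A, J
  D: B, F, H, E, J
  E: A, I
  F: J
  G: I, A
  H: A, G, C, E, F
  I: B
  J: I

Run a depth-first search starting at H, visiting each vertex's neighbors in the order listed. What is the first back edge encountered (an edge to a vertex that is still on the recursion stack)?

I→B

DFS from H (visiting each vertex's neighbors in the order listed); mark gray on enter, black on exit:
H gray
  A gray
    B gray
      J gray
        I gray
          I→B: B is gray → back edge
First back edge: I → B.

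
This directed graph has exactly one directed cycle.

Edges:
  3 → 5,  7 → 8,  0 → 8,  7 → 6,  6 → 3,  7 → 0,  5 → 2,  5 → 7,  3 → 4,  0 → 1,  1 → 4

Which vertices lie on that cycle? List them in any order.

3, 5, 6, 7

DFS with gray/black marking from 5:
5 gray
  7 gray
    8 gray
    8 black
    6 gray
      3 gray
        3→5: 5 is gray → back edge
Back edge closes the cycle 5 → 7 → 6 → 3 → 5; its vertices are {3, 5, 6, 7}.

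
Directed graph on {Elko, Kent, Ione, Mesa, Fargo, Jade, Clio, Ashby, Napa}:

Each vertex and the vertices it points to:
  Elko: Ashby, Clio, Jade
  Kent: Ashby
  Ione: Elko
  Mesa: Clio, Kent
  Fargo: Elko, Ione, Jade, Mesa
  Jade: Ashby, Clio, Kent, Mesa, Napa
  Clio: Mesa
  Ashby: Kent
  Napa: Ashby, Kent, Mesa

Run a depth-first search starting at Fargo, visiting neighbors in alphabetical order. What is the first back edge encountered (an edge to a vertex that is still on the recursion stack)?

DFS from Fargo (visiting neighbors in alphabetical order); mark gray on enter, black on exit:
Fargo gray
  Elko gray
    Ashby gray
      Kent gray
        Kent→Ashby: Ashby is gray → back edge
First back edge: Kent → Ashby.

Kent→Ashby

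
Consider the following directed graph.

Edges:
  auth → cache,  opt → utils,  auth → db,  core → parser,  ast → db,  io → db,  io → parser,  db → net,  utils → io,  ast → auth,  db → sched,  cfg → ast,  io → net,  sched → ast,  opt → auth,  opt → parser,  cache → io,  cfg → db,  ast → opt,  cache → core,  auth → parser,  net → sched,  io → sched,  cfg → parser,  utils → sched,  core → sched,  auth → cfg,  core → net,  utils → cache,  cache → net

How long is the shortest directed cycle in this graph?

3

For each vertex v, BFS finds the shortest path from v back to v.
The shortest such closed walk is ast → auth → cfg → ast, length 3.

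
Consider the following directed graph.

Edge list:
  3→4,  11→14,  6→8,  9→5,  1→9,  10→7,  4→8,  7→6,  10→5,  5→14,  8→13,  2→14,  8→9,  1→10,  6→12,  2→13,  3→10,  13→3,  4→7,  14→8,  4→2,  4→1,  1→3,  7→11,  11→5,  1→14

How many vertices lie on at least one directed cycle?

A vertex is on a directed cycle iff it belongs to a strongly connected component of size ≥ 2 (or has a self-loop).
The vertices on cycles are {1, 2, 3, 4, 5, 6, 7, 8, 9, 10, 11, 13, 14} — 13 in total.

13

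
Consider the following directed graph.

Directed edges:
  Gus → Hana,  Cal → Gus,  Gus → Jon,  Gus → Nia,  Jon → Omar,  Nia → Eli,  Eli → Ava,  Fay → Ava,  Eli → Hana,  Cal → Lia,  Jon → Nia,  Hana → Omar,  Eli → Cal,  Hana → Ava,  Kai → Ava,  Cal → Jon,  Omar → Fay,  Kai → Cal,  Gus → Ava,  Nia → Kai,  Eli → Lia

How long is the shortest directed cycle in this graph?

4

For each vertex v, BFS finds the shortest path from v back to v.
The shortest such closed walk is Eli → Cal → Jon → Nia → Eli, length 4.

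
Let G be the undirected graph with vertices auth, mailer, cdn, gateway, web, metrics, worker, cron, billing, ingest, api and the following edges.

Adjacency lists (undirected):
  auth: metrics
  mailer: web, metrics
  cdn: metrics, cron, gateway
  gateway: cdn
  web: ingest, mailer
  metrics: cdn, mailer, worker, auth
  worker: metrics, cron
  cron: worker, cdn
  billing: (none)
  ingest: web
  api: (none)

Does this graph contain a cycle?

DFS, tracking each vertex's parent; an edge to a visited non-parent vertex closes a cycle.
Start from cron:
visit cron (parent –)
  visit worker (parent cron)
    visit metrics (parent worker)
      visit cdn (parent metrics)
        cdn–metrics: parent, skip
        cdn–cron: cron visited and ≠ parent → cycle
Cycle: cron – worker – metrics – cdn – cron.

Yes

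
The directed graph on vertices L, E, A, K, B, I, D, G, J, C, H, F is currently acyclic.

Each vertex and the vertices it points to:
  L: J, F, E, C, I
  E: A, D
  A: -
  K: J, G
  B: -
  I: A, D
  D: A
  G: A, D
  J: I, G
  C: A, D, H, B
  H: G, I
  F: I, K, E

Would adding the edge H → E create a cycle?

No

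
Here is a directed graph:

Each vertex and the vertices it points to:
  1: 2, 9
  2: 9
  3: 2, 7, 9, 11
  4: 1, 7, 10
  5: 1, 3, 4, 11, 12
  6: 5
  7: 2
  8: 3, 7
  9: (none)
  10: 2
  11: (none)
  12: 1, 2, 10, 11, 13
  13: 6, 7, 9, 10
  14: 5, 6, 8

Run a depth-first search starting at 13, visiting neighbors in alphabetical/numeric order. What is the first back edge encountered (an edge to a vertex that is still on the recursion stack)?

DFS from 13 (visiting neighbors in alphabetical/numeric order); mark gray on enter, black on exit:
13 gray
  6 gray
    5 gray
      1 gray
        2 gray
          9 gray
          9 black
        2 black
        1→9: 9 black — skip
      1 black
      3 gray
        3→2: 2 black — skip
        7 gray
          7→2: 2 black — skip
        7 black
        3→9: 9 black — skip
        11 gray
        11 black
      3 black
      4 gray
        4→1: 1 black — skip
        4→7: 7 black — skip
        10 gray
          10→2: 2 black — skip
        10 black
      4 black
      5→11: 11 black — skip
      12 gray
        12→1: 1 black — skip
        12→2: 2 black — skip
        12→10: 10 black — skip
        12→11: 11 black — skip
        12→13: 13 is gray → back edge
First back edge: 12 → 13.

12→13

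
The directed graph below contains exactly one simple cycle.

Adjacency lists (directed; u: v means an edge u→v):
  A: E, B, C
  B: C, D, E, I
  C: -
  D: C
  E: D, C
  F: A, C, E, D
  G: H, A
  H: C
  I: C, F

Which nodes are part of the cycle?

A, B, F, I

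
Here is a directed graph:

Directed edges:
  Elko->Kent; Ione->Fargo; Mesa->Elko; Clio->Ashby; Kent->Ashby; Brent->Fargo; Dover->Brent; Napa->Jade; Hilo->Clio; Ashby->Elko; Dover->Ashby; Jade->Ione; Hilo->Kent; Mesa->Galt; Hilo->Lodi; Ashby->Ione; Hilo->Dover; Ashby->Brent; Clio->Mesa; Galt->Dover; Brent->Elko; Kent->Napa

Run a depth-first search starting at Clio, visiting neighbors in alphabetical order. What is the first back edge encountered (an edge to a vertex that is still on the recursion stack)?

DFS from Clio (visiting neighbors in alphabetical order); mark gray on enter, black on exit:
Clio gray
  Ashby gray
    Brent gray
      Elko gray
        Kent gray
          Kent→Ashby: Ashby is gray → back edge
First back edge: Kent → Ashby.

Kent→Ashby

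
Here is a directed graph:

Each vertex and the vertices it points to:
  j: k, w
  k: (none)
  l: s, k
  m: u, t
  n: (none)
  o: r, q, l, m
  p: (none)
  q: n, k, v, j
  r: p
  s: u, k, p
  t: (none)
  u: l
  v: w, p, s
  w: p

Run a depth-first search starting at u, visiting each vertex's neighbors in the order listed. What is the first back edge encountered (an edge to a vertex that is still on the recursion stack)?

s→u

DFS from u (visiting each vertex's neighbors in the order listed); mark gray on enter, black on exit:
u gray
  l gray
    s gray
      s→u: u is gray → back edge
First back edge: s → u.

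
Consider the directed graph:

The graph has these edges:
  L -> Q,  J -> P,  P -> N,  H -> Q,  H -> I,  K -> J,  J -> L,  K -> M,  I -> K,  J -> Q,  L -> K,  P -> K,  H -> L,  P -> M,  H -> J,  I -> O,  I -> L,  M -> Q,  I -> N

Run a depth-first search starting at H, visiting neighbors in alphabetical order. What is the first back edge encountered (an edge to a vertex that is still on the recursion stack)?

L→K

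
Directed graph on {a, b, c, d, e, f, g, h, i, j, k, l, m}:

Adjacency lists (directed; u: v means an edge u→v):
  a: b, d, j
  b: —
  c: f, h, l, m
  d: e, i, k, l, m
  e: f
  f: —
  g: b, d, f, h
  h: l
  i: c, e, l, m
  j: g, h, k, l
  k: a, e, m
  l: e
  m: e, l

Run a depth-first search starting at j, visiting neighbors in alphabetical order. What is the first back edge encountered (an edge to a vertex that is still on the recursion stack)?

a→d

DFS from j (visiting neighbors in alphabetical order); mark gray on enter, black on exit:
j gray
  g gray
    b gray
    b black
    d gray
      e gray
        f gray
        f black
      e black
      i gray
        c gray
          c→f: f black — skip
          h gray
            l gray
              l→e: e black — skip
            l black
          h black
          c→l: l black — skip
          m gray
            m→e: e black — skip
            m→l: l black — skip
          m black
        c black
        i→e: e black — skip
        i→l: l black — skip
        i→m: m black — skip
      i black
      k gray
        a gray
          a→b: b black — skip
          a→d: d is gray → back edge
First back edge: a → d.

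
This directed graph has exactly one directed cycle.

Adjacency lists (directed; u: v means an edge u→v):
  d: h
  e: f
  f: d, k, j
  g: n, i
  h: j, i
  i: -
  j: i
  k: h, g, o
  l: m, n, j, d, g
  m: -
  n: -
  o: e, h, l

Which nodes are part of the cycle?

e, f, k, o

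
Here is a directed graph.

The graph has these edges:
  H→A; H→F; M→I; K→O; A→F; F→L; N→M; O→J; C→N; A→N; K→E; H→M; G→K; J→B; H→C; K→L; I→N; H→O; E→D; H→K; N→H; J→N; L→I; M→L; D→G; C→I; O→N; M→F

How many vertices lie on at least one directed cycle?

14

A vertex is on a directed cycle iff it belongs to a strongly connected component of size ≥ 2 (or has a self-loop).
The vertices on cycles are {A, C, D, E, F, G, H, I, J, K, L, M, N, O} — 14 in total.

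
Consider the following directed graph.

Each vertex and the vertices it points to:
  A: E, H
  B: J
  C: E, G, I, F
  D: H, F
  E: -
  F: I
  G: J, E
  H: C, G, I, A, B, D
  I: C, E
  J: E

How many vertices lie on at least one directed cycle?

A vertex is on a directed cycle iff it belongs to a strongly connected component of size ≥ 2 (or has a self-loop).
The vertices on cycles are {A, C, D, F, H, I} — 6 in total.

6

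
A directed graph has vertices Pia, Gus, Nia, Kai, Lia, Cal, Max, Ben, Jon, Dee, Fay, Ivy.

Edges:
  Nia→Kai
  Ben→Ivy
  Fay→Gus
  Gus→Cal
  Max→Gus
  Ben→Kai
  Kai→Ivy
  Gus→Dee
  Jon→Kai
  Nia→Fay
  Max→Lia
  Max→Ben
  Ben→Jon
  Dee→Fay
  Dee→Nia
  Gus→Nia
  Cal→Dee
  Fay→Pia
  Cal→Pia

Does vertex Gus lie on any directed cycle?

Gus is on a cycle iff Gus can reach itself via ≥1 edge.
Gus → Nia → Fay → Gus — yes.

Yes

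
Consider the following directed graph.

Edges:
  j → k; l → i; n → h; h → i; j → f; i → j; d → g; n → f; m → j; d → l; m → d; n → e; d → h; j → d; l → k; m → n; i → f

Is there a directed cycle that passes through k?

No

k lies on a cycle iff there is a path from k back to itself.
Exploring from k, it never reaches itself; equivalently, its strongly connected component is a singleton.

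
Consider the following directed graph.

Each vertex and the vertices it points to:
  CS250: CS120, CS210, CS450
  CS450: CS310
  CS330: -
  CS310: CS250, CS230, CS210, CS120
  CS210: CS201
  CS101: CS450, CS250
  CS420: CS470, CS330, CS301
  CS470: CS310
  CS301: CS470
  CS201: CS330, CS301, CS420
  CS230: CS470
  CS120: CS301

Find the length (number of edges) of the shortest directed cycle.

3

For each vertex v, BFS finds the shortest path from v back to v.
The shortest such closed walk is CS450 → CS310 → CS250 → CS450, length 3.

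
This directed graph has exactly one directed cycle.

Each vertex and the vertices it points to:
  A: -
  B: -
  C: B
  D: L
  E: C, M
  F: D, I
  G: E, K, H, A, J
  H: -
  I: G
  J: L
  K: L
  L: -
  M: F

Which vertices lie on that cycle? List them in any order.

DFS with gray/black marking from G:
G gray
  E gray
    C gray
      B gray
      B black
    C black
    M gray
      F gray
        D gray
          L gray
          L black
        D black
        I gray
          I→G: G is gray → back edge
Back edge closes the cycle G → E → M → F → I → G; its vertices are {E, F, G, I, M}.

E, F, G, I, M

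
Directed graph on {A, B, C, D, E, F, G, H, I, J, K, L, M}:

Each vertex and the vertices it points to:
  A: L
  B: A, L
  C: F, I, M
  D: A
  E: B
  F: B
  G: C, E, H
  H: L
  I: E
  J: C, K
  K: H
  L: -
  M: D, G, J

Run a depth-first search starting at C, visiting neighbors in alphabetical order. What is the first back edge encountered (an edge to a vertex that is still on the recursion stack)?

G->C

DFS from C (visiting neighbors in alphabetical order); mark gray on enter, black on exit:
C gray
  F gray
    B gray
      A gray
        L gray
        L black
      A black
      B→L: L black — skip
    B black
  F black
  I gray
    E gray
      E→B: B black — skip
    E black
  I black
  M gray
    D gray
      D→A: A black — skip
    D black
    G gray
      G→C: C is gray → back edge
First back edge: G → C.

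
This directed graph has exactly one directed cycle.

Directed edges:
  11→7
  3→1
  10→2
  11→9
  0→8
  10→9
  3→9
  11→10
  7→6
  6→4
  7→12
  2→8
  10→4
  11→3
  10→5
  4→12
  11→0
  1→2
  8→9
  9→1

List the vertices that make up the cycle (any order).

1, 2, 8, 9

DFS with gray/black marking from 9:
9 gray
  1 gray
    2 gray
      8 gray
        8→9: 9 is gray → back edge
Back edge closes the cycle 9 → 1 → 2 → 8 → 9; its vertices are {1, 2, 8, 9}.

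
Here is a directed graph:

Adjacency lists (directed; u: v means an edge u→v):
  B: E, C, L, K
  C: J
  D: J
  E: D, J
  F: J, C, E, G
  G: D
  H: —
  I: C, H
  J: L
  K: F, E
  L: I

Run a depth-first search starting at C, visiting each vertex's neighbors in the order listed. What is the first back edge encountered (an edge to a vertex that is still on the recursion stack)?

I->C

DFS from C (visiting each vertex's neighbors in the order listed); mark gray on enter, black on exit:
C gray
  J gray
    L gray
      I gray
        I→C: C is gray → back edge
First back edge: I → C.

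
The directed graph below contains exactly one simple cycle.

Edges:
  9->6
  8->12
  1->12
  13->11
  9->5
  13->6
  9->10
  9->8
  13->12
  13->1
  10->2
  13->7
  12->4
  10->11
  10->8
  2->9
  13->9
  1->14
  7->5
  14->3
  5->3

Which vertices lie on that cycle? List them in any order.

DFS with gray/black marking from 9:
9 gray
  8 gray
    12 gray
      4 gray
      4 black
    12 black
  8 black
  10 gray
    11 gray
    11 black
    10→8: 8 black — skip
    2 gray
      2→9: 9 is gray → back edge
Back edge closes the cycle 9 → 10 → 2 → 9; its vertices are {2, 9, 10}.

2, 9, 10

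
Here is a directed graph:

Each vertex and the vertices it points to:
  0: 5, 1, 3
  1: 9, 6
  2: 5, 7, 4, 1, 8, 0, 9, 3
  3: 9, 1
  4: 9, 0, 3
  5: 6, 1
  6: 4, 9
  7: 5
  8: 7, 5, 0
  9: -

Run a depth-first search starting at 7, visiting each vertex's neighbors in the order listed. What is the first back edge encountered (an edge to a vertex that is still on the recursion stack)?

0→5

DFS from 7 (visiting each vertex's neighbors in the order listed); mark gray on enter, black on exit:
7 gray
  5 gray
    6 gray
      4 gray
        9 gray
        9 black
        0 gray
          0→5: 5 is gray → back edge
First back edge: 0 → 5.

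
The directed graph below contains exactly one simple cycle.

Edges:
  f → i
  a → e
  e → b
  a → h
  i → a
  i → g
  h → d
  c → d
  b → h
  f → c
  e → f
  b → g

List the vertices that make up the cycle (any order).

a, e, f, i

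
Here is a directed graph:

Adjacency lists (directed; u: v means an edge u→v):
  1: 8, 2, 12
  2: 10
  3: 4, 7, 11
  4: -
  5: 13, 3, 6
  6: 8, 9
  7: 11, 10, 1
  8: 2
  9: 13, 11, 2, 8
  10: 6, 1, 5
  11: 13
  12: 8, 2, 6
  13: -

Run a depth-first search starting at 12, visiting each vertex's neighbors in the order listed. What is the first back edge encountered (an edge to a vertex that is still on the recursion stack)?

DFS from 12 (visiting each vertex's neighbors in the order listed); mark gray on enter, black on exit:
12 gray
  8 gray
    2 gray
      10 gray
        6 gray
          6→8: 8 is gray → back edge
First back edge: 6 → 8.

6→8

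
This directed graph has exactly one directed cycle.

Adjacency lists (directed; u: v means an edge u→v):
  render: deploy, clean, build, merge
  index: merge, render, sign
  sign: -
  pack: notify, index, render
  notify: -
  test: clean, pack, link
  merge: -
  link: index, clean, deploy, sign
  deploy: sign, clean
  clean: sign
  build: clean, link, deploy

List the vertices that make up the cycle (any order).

link, build, index, render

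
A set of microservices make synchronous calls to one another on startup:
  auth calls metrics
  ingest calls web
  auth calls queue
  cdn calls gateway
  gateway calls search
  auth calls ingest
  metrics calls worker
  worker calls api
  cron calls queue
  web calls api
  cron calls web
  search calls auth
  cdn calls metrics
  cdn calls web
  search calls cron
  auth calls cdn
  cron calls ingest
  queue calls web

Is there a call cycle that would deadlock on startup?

DFS with white/gray/black marking, starting from gateway:
gateway gray
  search gray
    cron gray
      web gray
        api gray
        api black
      web black
      ingest gray
        ingest→web: web black — skip
      ingest black
      queue gray
        queue→web: web black — skip
      queue black
    cron black
    auth gray
      cdn gray
        cdn→web: web black — skip
        metrics gray
          worker gray
            worker→api: api black — skip
          worker black
        metrics black
        cdn→gateway: gateway is gray → back edge
Back edge found, so a cycle exists: gateway → search → auth → cdn → gateway.

Yes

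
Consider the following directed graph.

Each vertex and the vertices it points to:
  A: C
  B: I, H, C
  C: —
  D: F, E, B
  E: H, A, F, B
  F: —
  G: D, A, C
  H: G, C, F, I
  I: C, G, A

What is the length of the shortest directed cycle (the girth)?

For each vertex v, BFS finds the shortest path from v back to v.
The shortest such closed walk is D → E → H → G → D, length 4.

4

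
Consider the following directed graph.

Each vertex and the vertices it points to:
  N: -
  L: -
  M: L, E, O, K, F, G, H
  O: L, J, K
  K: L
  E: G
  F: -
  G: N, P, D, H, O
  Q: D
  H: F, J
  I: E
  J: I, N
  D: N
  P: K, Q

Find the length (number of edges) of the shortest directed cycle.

5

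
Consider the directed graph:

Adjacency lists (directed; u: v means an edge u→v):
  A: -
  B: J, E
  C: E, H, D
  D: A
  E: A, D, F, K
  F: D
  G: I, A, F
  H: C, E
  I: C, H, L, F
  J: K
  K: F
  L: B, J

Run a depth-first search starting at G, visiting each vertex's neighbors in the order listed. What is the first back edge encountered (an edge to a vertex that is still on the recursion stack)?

H→C

DFS from G (visiting each vertex's neighbors in the order listed); mark gray on enter, black on exit:
G gray
  I gray
    C gray
      E gray
        A gray
        A black
        D gray
          D→A: A black — skip
        D black
        F gray
          F→D: D black — skip
        F black
        K gray
          K→F: F black — skip
        K black
      E black
      H gray
        H→C: C is gray → back edge
First back edge: H → C.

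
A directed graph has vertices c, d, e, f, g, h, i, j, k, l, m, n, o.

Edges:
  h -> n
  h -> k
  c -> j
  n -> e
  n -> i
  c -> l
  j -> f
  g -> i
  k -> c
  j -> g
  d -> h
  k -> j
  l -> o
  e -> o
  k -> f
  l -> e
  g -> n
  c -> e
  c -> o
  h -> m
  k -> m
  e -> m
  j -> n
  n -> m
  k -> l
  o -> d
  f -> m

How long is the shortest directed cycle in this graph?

5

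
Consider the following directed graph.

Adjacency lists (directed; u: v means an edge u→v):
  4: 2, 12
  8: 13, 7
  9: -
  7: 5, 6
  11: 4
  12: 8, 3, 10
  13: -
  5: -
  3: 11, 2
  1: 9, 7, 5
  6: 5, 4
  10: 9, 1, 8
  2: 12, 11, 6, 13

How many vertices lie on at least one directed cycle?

10

A vertex is on a directed cycle iff it belongs to a strongly connected component of size ≥ 2 (or has a self-loop).
The vertices on cycles are {1, 2, 3, 4, 6, 7, 8, 10, 11, 12} — 10 in total.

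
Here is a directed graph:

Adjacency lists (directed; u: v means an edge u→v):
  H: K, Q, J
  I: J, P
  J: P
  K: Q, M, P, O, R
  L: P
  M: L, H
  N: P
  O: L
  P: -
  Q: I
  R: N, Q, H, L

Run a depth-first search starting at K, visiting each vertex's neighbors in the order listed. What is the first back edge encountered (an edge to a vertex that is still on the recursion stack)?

DFS from K (visiting each vertex's neighbors in the order listed); mark gray on enter, black on exit:
K gray
  Q gray
    I gray
      J gray
        P gray
        P black
      J black
      I→P: P black — skip
    I black
  Q black
  M gray
    L gray
      L→P: P black — skip
    L black
    H gray
      H→K: K is gray → back edge
First back edge: H → K.

H→K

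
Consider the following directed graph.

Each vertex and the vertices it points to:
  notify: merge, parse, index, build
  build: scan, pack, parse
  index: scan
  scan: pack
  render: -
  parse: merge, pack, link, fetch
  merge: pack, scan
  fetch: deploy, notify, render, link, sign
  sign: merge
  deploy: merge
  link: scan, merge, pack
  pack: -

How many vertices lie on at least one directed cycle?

4

A vertex is on a directed cycle iff it belongs to a strongly connected component of size ≥ 2 (or has a self-loop).
The vertices on cycles are {build, fetch, parse, notify} — 4 in total.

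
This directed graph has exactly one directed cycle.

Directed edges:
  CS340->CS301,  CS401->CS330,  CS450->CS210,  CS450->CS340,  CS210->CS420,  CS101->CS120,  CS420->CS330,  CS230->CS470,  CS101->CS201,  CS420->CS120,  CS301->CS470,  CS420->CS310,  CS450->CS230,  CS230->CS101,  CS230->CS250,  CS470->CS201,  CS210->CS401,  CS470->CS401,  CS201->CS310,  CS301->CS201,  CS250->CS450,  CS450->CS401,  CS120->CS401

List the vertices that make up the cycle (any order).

DFS with gray/black marking from CS450:
CS450 gray
  CS340 gray
    CS301 gray
      CS470 gray
        CS201 gray
          CS310 gray
          CS310 black
        CS201 black
        CS401 gray
          CS330 gray
          CS330 black
        CS401 black
      CS470 black
      CS301→CS201: CS201 black — skip
    CS301 black
  CS340 black
  CS230 gray
    CS101 gray
      CS120 gray
        CS120→CS401: CS401 black — skip
      CS120 black
      CS101→CS201: CS201 black — skip
    CS101 black
    CS230→CS470: CS470 black — skip
    CS250 gray
      CS250→CS450: CS450 is gray → back edge
Back edge closes the cycle CS450 → CS230 → CS250 → CS450; its vertices are {CS230, CS250, CS450}.

CS230, CS250, CS450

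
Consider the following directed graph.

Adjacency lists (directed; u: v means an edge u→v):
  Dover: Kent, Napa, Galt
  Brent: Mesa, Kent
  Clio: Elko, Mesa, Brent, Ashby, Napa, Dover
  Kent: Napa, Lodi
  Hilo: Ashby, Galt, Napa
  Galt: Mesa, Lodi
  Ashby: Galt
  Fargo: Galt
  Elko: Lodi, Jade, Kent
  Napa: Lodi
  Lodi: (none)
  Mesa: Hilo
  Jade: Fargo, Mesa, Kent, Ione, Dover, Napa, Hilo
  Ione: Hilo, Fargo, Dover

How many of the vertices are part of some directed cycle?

4

A vertex is on a directed cycle iff it belongs to a strongly connected component of size ≥ 2 (or has a self-loop).
The vertices on cycles are {Galt, Hilo, Mesa, Ashby} — 4 in total.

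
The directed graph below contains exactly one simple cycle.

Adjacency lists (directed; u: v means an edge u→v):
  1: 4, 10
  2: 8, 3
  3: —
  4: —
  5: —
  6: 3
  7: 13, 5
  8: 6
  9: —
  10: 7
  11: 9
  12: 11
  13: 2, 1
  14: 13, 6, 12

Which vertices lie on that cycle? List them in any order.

DFS with gray/black marking from 13:
13 gray
  2 gray
    8 gray
      6 gray
        3 gray
        3 black
      6 black
    8 black
    2→3: 3 black — skip
  2 black
  1 gray
    4 gray
    4 black
    10 gray
      7 gray
        7→13: 13 is gray → back edge
Back edge closes the cycle 13 → 1 → 10 → 7 → 13; its vertices are {1, 7, 10, 13}.

1, 7, 10, 13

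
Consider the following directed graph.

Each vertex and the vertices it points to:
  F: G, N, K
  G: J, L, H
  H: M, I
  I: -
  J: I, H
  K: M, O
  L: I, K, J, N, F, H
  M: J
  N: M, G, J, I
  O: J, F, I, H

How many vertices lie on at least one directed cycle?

A vertex is on a directed cycle iff it belongs to a strongly connected component of size ≥ 2 (or has a self-loop).
The vertices on cycles are {F, G, H, J, K, L, M, N, O} — 9 in total.

9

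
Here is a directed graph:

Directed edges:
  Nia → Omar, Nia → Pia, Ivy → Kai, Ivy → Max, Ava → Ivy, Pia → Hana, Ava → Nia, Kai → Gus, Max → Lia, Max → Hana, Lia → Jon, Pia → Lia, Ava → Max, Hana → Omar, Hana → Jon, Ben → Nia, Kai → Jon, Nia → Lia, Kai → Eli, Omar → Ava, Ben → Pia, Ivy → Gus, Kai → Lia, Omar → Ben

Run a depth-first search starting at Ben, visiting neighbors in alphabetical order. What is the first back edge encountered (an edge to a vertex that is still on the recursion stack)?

Hana→Omar

DFS from Ben (visiting neighbors in alphabetical order); mark gray on enter, black on exit:
Ben gray
  Nia gray
    Lia gray
      Jon gray
      Jon black
    Lia black
    Omar gray
      Ava gray
        Ivy gray
          Gus gray
          Gus black
          Kai gray
            Eli gray
            Eli black
            Kai→Gus: Gus black — skip
            Kai→Jon: Jon black — skip
            Kai→Lia: Lia black — skip
          Kai black
          Max gray
            Hana gray
              Hana→Jon: Jon black — skip
              Hana→Omar: Omar is gray → back edge
First back edge: Hana → Omar.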